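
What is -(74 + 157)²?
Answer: -53361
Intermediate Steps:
-(74 + 157)² = -1*231² = -1*53361 = -53361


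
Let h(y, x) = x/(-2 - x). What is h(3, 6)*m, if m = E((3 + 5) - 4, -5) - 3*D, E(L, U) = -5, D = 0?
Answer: 15/4 ≈ 3.7500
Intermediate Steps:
m = -5 (m = -5 - 3*0 = -5 + 0 = -5)
h(3, 6)*m = -1*6/(2 + 6)*(-5) = -1*6/8*(-5) = -1*6*1/8*(-5) = -3/4*(-5) = 15/4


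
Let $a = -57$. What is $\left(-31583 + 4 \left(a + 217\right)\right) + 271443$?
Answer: $240500$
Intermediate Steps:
$\left(-31583 + 4 \left(a + 217\right)\right) + 271443 = \left(-31583 + 4 \left(-57 + 217\right)\right) + 271443 = \left(-31583 + 4 \cdot 160\right) + 271443 = \left(-31583 + 640\right) + 271443 = -30943 + 271443 = 240500$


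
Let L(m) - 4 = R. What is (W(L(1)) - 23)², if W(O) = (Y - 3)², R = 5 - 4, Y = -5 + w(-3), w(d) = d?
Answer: 9604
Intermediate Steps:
Y = -8 (Y = -5 - 3 = -8)
R = 1
L(m) = 5 (L(m) = 4 + 1 = 5)
W(O) = 121 (W(O) = (-8 - 3)² = (-11)² = 121)
(W(L(1)) - 23)² = (121 - 23)² = 98² = 9604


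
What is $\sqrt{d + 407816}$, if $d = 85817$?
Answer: $\sqrt{493633} \approx 702.59$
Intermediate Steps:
$\sqrt{d + 407816} = \sqrt{85817 + 407816} = \sqrt{493633}$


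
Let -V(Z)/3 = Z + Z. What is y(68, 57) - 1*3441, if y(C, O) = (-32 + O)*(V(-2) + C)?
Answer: -1441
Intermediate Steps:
V(Z) = -6*Z (V(Z) = -3*(Z + Z) = -6*Z)
y(C, O) = (-32 + O)*(12 + C) (y(C, O) = (-32 + O)*(-6*(-2) + C) = (-32 + O)*(12 + C))
y(68, 57) - 1*3441 = (-384 - 32*68 + 12*57 + 68*57) - 1*3441 = (-384 - 2176 + 684 + 3876) - 3441 = 2000 - 3441 = -1441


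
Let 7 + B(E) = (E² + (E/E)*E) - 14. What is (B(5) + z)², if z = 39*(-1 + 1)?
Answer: 81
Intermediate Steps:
B(E) = -21 + E + E² (B(E) = -7 + ((E² + (E/E)*E) - 14) = -7 + ((E² + 1*E) - 14) = -7 + ((E² + E) - 14) = -7 + ((E + E²) - 14) = -7 + (-14 + E + E²) = -21 + E + E²)
z = 0 (z = 39*0 = 0)
(B(5) + z)² = ((-21 + 5 + 5²) + 0)² = ((-21 + 5 + 25) + 0)² = (9 + 0)² = 9² = 81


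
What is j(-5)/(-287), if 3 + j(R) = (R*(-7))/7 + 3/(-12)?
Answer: -1/164 ≈ -0.0060976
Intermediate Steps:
j(R) = -13/4 - R (j(R) = -3 + ((R*(-7))/7 + 3/(-12)) = -3 + (-7*R*(⅐) + 3*(-1/12)) = -3 + (-R - ¼) = -3 + (-¼ - R) = -13/4 - R)
j(-5)/(-287) = (-13/4 - 1*(-5))/(-287) = (-13/4 + 5)*(-1/287) = (7/4)*(-1/287) = -1/164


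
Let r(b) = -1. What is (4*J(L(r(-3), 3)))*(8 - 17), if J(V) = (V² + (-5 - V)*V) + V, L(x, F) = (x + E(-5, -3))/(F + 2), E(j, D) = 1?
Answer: 0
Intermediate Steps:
L(x, F) = (1 + x)/(2 + F) (L(x, F) = (x + 1)/(F + 2) = (1 + x)/(2 + F))
J(V) = V + V² + V*(-5 - V) (J(V) = (V² + V*(-5 - V)) + V = V + V² + V*(-5 - V))
(4*J(L(r(-3), 3)))*(8 - 17) = (4*(-4*(1 - 1)/(2 + 3)))*(8 - 17) = (4*(-4*0/5))*(-9) = (4*(-4*0))*(-9) = (4*0)*(-9) = 0*(-9) = 0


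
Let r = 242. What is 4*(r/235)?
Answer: 968/235 ≈ 4.1191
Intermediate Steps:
4*(r/235) = 4*(242/235) = 968/235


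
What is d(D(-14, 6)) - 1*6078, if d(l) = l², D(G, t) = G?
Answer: -5882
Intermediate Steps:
d(D(-14, 6)) - 1*6078 = (-14)² - 1*6078 = 196 - 6078 = -5882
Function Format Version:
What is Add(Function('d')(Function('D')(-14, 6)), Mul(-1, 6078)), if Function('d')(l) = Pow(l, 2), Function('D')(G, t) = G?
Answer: -5882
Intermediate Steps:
Add(Function('d')(Function('D')(-14, 6)), Mul(-1, 6078)) = Add(Pow(-14, 2), Mul(-1, 6078)) = Add(196, -6078) = -5882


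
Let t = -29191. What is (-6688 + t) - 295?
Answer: -36174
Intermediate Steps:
(-6688 + t) - 295 = (-6688 - 29191) - 295 = -35879 - 295 = -36174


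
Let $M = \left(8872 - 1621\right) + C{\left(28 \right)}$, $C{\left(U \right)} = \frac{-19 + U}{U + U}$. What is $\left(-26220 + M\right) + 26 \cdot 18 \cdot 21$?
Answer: $- \frac{511887}{56} \approx -9140.8$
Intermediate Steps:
$C{\left(U \right)} = \frac{-19 + U}{2 U}$
$M = \frac{406065}{56}$ ($M = \left(8872 - 1621\right) + \frac{-19 + 28}{2 \cdot 28} = 7251 + \frac{1}{2} \cdot \frac{1}{28} \cdot 9 = 7251 + \frac{9}{56} = \frac{406065}{56} \approx 7251.2$)
$\left(-26220 + M\right) + 26 \cdot 18 \cdot 21 = \left(-26220 + \frac{406065}{56}\right) + 26 \cdot 18 \cdot 21 = - \frac{1062255}{56} + 468 \cdot 21 = - \frac{1062255}{56} + 9828 = - \frac{511887}{56}$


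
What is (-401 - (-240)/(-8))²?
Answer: 185761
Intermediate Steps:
(-401 - (-240)/(-8))² = (-401 - (-240)*(-1)/8)² = (-401 - 16*15/8)² = (-401 - 30)² = (-431)² = 185761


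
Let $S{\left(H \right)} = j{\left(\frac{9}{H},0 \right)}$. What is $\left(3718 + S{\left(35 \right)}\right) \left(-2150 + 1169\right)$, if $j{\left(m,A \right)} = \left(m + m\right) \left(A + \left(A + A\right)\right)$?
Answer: $-3647358$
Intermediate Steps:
$j{\left(m,A \right)} = 6 A m$ ($j{\left(m,A \right)} = 2 m \left(A + 2 A\right) = 2 m 3 A = 6 A m$)
$S{\left(H \right)} = 0$ ($S{\left(H \right)} = 6 \cdot 0 \frac{9}{H} = 0$)
$\left(3718 + S{\left(35 \right)}\right) \left(-2150 + 1169\right) = \left(3718 + 0\right) \left(-2150 + 1169\right) = 3718 \left(-981\right) = -3647358$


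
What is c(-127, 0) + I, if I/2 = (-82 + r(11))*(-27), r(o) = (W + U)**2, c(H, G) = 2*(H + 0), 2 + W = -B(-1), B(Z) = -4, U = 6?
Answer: 718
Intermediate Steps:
W = 2 (W = -2 - 1*(-4) = -2 + 4 = 2)
c(H, G) = 2*H
r(o) = 64 (r(o) = (2 + 6)**2 = 8**2 = 64)
I = 972 (I = 2*((-82 + 64)*(-27)) = 2*(-18*(-27)) = 2*486 = 972)
c(-127, 0) + I = 2*(-127) + 972 = -254 + 972 = 718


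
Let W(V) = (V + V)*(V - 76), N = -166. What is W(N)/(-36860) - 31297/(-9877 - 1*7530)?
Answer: -61235147/160405505 ≈ -0.38175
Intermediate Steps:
W(V) = 2*V*(-76 + V) (W(V) = (2*V)*(-76 + V) = 2*V*(-76 + V))
W(N)/(-36860) - 31297/(-9877 - 1*7530) = (2*(-166)*(-76 - 166))/(-36860) - 31297/(-9877 - 1*7530) = (2*(-166)*(-242))*(-1/36860) - 31297/(-9877 - 7530) = 80344*(-1/36860) - 31297/(-17407) = -20086/9215 - 31297*(-1/17407) = -20086/9215 + 31297/17407 = -61235147/160405505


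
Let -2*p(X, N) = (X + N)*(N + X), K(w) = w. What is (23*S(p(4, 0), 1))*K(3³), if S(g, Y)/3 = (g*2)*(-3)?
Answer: 89424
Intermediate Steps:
p(X, N) = -(N + X)²/2 (p(X, N) = -(X + N)*(N + X)/2 = -(N + X)*(N + X)/2 = -(N + X)²/2)
S(g, Y) = -18*g (S(g, Y) = 3*((g*2)*(-3)) = 3*((2*g)*(-3)) = 3*(-6*g) = -18*g)
(23*S(p(4, 0), 1))*K(3³) = (23*(-(-9)*(0 + 4)²))*3³ = (23*(-(-9)*4²))*27 = (23*(-(-9)*16))*27 = (23*(-18*(-8)))*27 = (23*144)*27 = 3312*27 = 89424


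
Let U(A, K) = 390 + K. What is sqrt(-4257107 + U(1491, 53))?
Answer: 2*I*sqrt(1064166) ≈ 2063.2*I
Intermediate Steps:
sqrt(-4257107 + U(1491, 53)) = sqrt(-4257107 + (390 + 53)) = sqrt(-4257107 + 443) = sqrt(-4256664) = 2*I*sqrt(1064166)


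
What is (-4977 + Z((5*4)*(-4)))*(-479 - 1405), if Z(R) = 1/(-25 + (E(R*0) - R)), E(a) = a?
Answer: 515714856/55 ≈ 9.3766e+6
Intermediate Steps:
Z(R) = 1/(-25 - R) (Z(R) = 1/(-25 + (R*0 - R)) = 1/(-25 + (0 - R)) = 1/(-25 - R))
(-4977 + Z((5*4)*(-4)))*(-479 - 1405) = (-4977 - 1/(25 + (5*4)*(-4)))*(-479 - 1405) = (-4977 - 1/(25 + 20*(-4)))*(-1884) = (-4977 - 1/(25 - 80))*(-1884) = (-4977 - 1/(-55))*(-1884) = (-4977 - 1*(-1/55))*(-1884) = (-4977 + 1/55)*(-1884) = -273734/55*(-1884) = 515714856/55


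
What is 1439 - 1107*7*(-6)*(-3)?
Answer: -138043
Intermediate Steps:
1439 - 1107*7*(-6)*(-3) = 1439 - (-46494)*(-3) = 1439 - 1107*126 = 1439 - 139482 = -138043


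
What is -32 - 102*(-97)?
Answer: 9862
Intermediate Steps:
-32 - 102*(-97) = -32 + 9894 = 9862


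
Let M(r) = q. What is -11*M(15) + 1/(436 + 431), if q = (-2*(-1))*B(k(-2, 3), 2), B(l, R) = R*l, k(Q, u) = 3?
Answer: -114443/867 ≈ -132.00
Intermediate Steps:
q = 12 (q = (-2*(-1))*(2*3) = 2*6 = 12)
M(r) = 12
-11*M(15) + 1/(436 + 431) = -11*12 + 1/(436 + 431) = -132 + 1/867 = -114443/867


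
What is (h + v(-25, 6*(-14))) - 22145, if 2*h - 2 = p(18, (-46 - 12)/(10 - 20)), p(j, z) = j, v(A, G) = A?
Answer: -22160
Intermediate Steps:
h = 10 (h = 1 + (½)*18 = 1 + 9 = 10)
(h + v(-25, 6*(-14))) - 22145 = (10 - 25) - 22145 = -15 - 22145 = -22160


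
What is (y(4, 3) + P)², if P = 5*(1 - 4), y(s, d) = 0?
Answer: 225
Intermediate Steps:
P = -15 (P = 5*(-3) = -15)
(y(4, 3) + P)² = (0 - 15)² = (-15)² = 225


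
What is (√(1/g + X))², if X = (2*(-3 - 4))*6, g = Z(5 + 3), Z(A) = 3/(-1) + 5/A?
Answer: -1604/19 ≈ -84.421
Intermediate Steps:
Z(A) = -3 + 5/A (Z(A) = 3*(-1) + 5/A = -3 + 5/A)
g = -19/8 (g = -3 + 5/(5 + 3) = -3 + 5/8 = -19/8 ≈ -2.3750)
X = -84 (X = (2*(-7))*6 = -14*6 = -84)
(√(1/g + X))² = (√(1/(-19/8) - 84))² = (√(-8/19 - 84))² = (√(-1604/19))² = (2*I*√7619/19)² = -1604/19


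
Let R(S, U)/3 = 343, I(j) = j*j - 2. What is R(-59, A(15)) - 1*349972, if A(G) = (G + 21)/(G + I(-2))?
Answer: -348943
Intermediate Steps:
I(j) = -2 + j**2 (I(j) = j**2 - 2 = -2 + j**2)
A(G) = (21 + G)/(2 + G) (A(G) = (G + 21)/(G + (-2 + (-2)**2)) = (21 + G)/(G + (-2 + 4)) = (21 + G)/(G + 2) = (21 + G)/(2 + G))
R(S, U) = 1029 (R(S, U) = 3*343 = 1029)
R(-59, A(15)) - 1*349972 = 1029 - 1*349972 = 1029 - 349972 = -348943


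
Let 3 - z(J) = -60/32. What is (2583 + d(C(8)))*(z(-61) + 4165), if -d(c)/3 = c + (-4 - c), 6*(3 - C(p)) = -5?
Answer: 86566605/8 ≈ 1.0821e+7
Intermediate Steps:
C(p) = 23/6 (C(p) = 3 - ⅙*(-5) = 3 + ⅚ = 23/6)
d(c) = 12 (d(c) = -3*(c + (-4 - c)) = -3*(-4) = 12)
z(J) = 39/8 (z(J) = 3 - (-60)/32 = 3 - 1*(-15/8) = 3 + 15/8 = 39/8)
(2583 + d(C(8)))*(z(-61) + 4165) = (2583 + 12)*(39/8 + 4165) = 2595*(33359/8) = 86566605/8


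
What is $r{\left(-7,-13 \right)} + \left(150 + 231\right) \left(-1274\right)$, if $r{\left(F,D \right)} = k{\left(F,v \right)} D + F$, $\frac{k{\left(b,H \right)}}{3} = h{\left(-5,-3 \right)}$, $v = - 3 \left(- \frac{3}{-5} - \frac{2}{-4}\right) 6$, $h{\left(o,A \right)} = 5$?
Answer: $-485596$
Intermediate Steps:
$v = - \frac{99}{5}$ ($v = - 3 \left(\left(-3\right) \left(- \frac{1}{5}\right) - - \frac{1}{2}\right) 6 = - 3 \left(\frac{3}{5} + \frac{1}{2}\right) 6 = \left(-3\right) \frac{11}{10} \cdot 6 = \left(- \frac{33}{10}\right) 6 = - \frac{99}{5} \approx -19.8$)
$k{\left(b,H \right)} = 15$ ($k{\left(b,H \right)} = 3 \cdot 5 = 15$)
$r{\left(F,D \right)} = F + 15 D$ ($r{\left(F,D \right)} = 15 D + F = F + 15 D$)
$r{\left(-7,-13 \right)} + \left(150 + 231\right) \left(-1274\right) = \left(-7 + 15 \left(-13\right)\right) + \left(150 + 231\right) \left(-1274\right) = \left(-7 - 195\right) + 381 \left(-1274\right) = -202 - 485394 = -485596$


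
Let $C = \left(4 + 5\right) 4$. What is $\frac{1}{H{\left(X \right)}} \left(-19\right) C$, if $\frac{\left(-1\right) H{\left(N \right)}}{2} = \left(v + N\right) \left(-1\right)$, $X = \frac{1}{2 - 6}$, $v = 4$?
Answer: $- \frac{456}{5} \approx -91.2$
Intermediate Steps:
$C = 36$ ($C = 9 \cdot 4 = 36$)
$X = - \frac{1}{4}$ ($X = \frac{1}{-4} = - \frac{1}{4} \approx -0.25$)
$H{\left(N \right)} = 8 + 2 N$ ($H{\left(N \right)} = - 2 \left(4 + N\right) \left(-1\right) = - 2 \left(-4 - N\right) = 8 + 2 N$)
$\frac{1}{H{\left(X \right)}} \left(-19\right) C = \frac{1}{8 + 2 \left(- \frac{1}{4}\right)} \left(-19\right) 36 = \frac{1}{8 - \frac{1}{2}} \left(-19\right) 36 = \frac{1}{\frac{15}{2}} \left(-19\right) 36 = \frac{2}{15} \left(-19\right) 36 = \left(- \frac{38}{15}\right) 36 = - \frac{456}{5}$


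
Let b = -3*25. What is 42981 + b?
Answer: 42906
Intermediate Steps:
b = -75
42981 + b = 42981 - 75 = 42906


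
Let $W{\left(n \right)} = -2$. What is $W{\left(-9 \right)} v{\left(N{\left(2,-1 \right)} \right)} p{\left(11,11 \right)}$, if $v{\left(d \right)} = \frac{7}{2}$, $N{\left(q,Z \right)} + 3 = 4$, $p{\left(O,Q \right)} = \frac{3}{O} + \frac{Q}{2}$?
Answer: $- \frac{889}{22} \approx -40.409$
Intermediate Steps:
$p{\left(O,Q \right)} = \frac{Q}{2} + \frac{3}{O}$ ($p{\left(O,Q \right)} = \frac{3}{O} + Q \frac{1}{2} = \frac{3}{O} + \frac{Q}{2} = \frac{Q}{2} + \frac{3}{O}$)
$N{\left(q,Z \right)} = 1$ ($N{\left(q,Z \right)} = -3 + 4 = 1$)
$v{\left(d \right)} = \frac{7}{2}$ ($v{\left(d \right)} = 7 \cdot \frac{1}{2} = \frac{7}{2}$)
$W{\left(-9 \right)} v{\left(N{\left(2,-1 \right)} \right)} p{\left(11,11 \right)} = \left(-2\right) \frac{7}{2} \left(\frac{1}{2} \cdot 11 + \frac{3}{11}\right) = - 7 \left(\frac{11}{2} + 3 \cdot \frac{1}{11}\right) = - 7 \left(\frac{11}{2} + \frac{3}{11}\right) = \left(-7\right) \frac{127}{22} = - \frac{889}{22}$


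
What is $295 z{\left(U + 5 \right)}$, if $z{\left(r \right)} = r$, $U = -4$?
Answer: $295$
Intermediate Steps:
$295 z{\left(U + 5 \right)} = 295 \left(-4 + 5\right) = 295 \cdot 1 = 295$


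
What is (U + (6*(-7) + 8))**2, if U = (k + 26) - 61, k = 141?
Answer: 5184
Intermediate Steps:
U = 106 (U = (141 + 26) - 61 = 167 - 61 = 106)
(U + (6*(-7) + 8))**2 = (106 + (6*(-7) + 8))**2 = (106 + (-42 + 8))**2 = (106 - 34)**2 = 72**2 = 5184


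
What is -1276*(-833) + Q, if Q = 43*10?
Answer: 1063338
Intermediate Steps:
Q = 430
-1276*(-833) + Q = -1276*(-833) + 430 = 1062908 + 430 = 1063338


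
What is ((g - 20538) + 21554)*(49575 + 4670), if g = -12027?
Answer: -597291695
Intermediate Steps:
((g - 20538) + 21554)*(49575 + 4670) = ((-12027 - 20538) + 21554)*(49575 + 4670) = (-32565 + 21554)*54245 = -11011*54245 = -597291695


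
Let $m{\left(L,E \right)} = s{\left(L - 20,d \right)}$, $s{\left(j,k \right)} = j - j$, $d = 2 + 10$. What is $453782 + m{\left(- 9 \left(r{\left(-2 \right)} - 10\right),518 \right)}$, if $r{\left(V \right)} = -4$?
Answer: $453782$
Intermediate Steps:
$d = 12$
$s{\left(j,k \right)} = 0$
$m{\left(L,E \right)} = 0$
$453782 + m{\left(- 9 \left(r{\left(-2 \right)} - 10\right),518 \right)} = 453782 + 0 = 453782$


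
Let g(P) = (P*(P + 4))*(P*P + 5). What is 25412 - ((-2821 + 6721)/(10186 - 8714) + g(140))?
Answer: -145437791759/368 ≈ -3.9521e+8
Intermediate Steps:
g(P) = P*(4 + P)*(5 + P²) (g(P) = (P*(4 + P))*(P² + 5) = (P*(4 + P))*(5 + P²) = P*(4 + P)*(5 + P²))
25412 - ((-2821 + 6721)/(10186 - 8714) + g(140)) = 25412 - ((-2821 + 6721)/(10186 - 8714) + 140*(20 + 140³ + 4*140² + 5*140)) = 25412 - (3900/1472 + 140*(20 + 2744000 + 4*19600 + 700)) = 25412 - (3900*(1/1472) + 140*(20 + 2744000 + 78400 + 700)) = 25412 - (975/368 + 140*2823120) = 25412 - (975/368 + 395236800) = 25412 - 1*145447143375/368 = 25412 - 145447143375/368 = -145437791759/368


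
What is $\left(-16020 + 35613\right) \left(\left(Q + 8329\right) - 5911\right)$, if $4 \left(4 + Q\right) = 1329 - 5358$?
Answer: $\frac{110249811}{4} \approx 2.7562 \cdot 10^{7}$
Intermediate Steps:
$Q = - \frac{4045}{4}$ ($Q = -4 + \frac{1329 - 5358}{4} = -4 + \frac{1}{4} \left(-4029\right) = -4 - \frac{4029}{4} = - \frac{4045}{4} \approx -1011.3$)
$\left(-16020 + 35613\right) \left(\left(Q + 8329\right) - 5911\right) = \left(-16020 + 35613\right) \left(\left(- \frac{4045}{4} + 8329\right) - 5911\right) = 19593 \left(\frac{29271}{4} - 5911\right) = 19593 \cdot \frac{5627}{4} = \frac{110249811}{4}$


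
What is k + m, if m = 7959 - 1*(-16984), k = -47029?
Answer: -22086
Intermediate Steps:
m = 24943 (m = 7959 + 16984 = 24943)
k + m = -47029 + 24943 = -22086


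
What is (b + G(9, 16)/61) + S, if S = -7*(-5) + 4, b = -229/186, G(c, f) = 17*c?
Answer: 456983/11346 ≈ 40.277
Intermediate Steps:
b = -229/186 (b = -229*1/186 = -229/186 ≈ -1.2312)
S = 39 (S = 35 + 4 = 39)
(b + G(9, 16)/61) + S = (-229/186 + (17*9)/61) + 39 = (-229/186 + 153*(1/61)) + 39 = (-229/186 + 153/61) + 39 = 14489/11346 + 39 = 456983/11346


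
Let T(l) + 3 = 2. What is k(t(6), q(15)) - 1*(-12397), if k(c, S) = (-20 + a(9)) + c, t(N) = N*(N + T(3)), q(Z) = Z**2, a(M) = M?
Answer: 12416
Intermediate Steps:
T(l) = -1 (T(l) = -3 + 2 = -1)
t(N) = N*(-1 + N) (t(N) = N*(N - 1) = N*(-1 + N))
k(c, S) = -11 + c (k(c, S) = (-20 + 9) + c = -11 + c)
k(t(6), q(15)) - 1*(-12397) = (-11 + 6*(-1 + 6)) - 1*(-12397) = (-11 + 6*5) + 12397 = (-11 + 30) + 12397 = 19 + 12397 = 12416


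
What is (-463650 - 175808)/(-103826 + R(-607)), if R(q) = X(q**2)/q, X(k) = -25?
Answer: 388151006/63022357 ≈ 6.1589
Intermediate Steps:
R(q) = -25/q
(-463650 - 175808)/(-103826 + R(-607)) = (-463650 - 175808)/(-103826 - 25/(-607)) = -639458/(-103826 - 25*(-1/607)) = -639458/(-103826 + 25/607) = -639458/(-63022357/607) = -639458*(-607/63022357) = 388151006/63022357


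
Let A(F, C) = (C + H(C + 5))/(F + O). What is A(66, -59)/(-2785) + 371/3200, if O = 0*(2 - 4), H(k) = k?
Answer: 6855511/58819200 ≈ 0.11655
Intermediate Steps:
O = 0 (O = 0*(-2) = 0)
A(F, C) = (5 + 2*C)/F (A(F, C) = (C + (C + 5))/(F + 0) = (C + (5 + C))/F = (5 + 2*C)/F)
A(66, -59)/(-2785) + 371/3200 = ((5 + 2*(-59))/66)/(-2785) + 371/3200 = ((5 - 118)/66)*(-1/2785) + 371*(1/3200) = ((1/66)*(-113))*(-1/2785) + 371/3200 = -113/66*(-1/2785) + 371/3200 = 113/183810 + 371/3200 = 6855511/58819200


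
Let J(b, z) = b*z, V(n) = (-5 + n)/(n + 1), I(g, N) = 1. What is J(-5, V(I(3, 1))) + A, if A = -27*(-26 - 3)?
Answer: 793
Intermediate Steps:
V(n) = (-5 + n)/(1 + n)
A = 783 (A = -27*(-29) = 783)
J(-5, V(I(3, 1))) + A = -5*(-5 + 1)/(1 + 1) + 783 = -5*(-4)/2 + 783 = -5*(-2) + 783 = 10 + 783 = 793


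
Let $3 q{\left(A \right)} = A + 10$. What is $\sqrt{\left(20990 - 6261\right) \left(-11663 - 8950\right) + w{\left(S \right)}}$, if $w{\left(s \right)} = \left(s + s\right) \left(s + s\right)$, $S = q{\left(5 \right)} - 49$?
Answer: $i \sqrt{303601133} \approx 17424.0 i$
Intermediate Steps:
$q{\left(A \right)} = \frac{10}{3} + \frac{A}{3}$ ($q{\left(A \right)} = \frac{A + 10}{3} = \frac{10 + A}{3} = \frac{10}{3} + \frac{A}{3}$)
$S = -44$ ($S = \left(\frac{10}{3} + \frac{1}{3} \cdot 5\right) - 49 = \left(\frac{10}{3} + \frac{5}{3}\right) - 49 = 5 - 49 = -44$)
$w{\left(s \right)} = 4 s^{2}$ ($w{\left(s \right)} = 2 s 2 s = 4 s^{2}$)
$\sqrt{\left(20990 - 6261\right) \left(-11663 - 8950\right) + w{\left(S \right)}} = \sqrt{\left(20990 - 6261\right) \left(-11663 - 8950\right) + 4 \left(-44\right)^{2}} = \sqrt{14729 \left(-20613\right) + 4 \cdot 1936} = \sqrt{-303608877 + 7744} = \sqrt{-303601133} = i \sqrt{303601133}$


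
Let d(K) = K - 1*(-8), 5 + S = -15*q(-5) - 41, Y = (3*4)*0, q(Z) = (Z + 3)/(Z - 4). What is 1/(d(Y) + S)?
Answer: -3/124 ≈ -0.024194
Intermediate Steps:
q(Z) = (3 + Z)/(-4 + Z)
Y = 0 (Y = 12*0 = 0)
S = -148/3 (S = -5 + (-15*(3 - 5)/(-4 - 5) - 41) = -5 + (-15*(-2)/(-9) - 41) = -5 + (-(-5)*(-2)/3 - 41) = -5 + (-15*2/9 - 41) = -5 + (-10/3 - 41) = -5 - 133/3 = -148/3 ≈ -49.333)
d(K) = 8 + K (d(K) = K + 8 = 8 + K)
1/(d(Y) + S) = 1/((8 + 0) - 148/3) = 1/(8 - 148/3) = 1/(-124/3) = -3/124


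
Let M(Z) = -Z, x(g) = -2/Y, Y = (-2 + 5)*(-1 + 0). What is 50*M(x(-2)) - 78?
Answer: -334/3 ≈ -111.33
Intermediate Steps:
Y = -3 (Y = 3*(-1) = -3)
x(g) = 2/3 (x(g) = -2/(-3) = -2*(-1/3) = 2/3)
50*M(x(-2)) - 78 = 50*(-1*2/3) - 78 = 50*(-2/3) - 78 = -100/3 - 78 = -334/3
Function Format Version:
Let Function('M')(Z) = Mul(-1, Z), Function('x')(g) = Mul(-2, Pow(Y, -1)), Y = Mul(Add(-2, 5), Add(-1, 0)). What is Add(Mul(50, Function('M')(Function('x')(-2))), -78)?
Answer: Rational(-334, 3) ≈ -111.33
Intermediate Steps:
Y = -3 (Y = Mul(3, -1) = -3)
Function('x')(g) = Rational(2, 3) (Function('x')(g) = Mul(-2, Pow(-3, -1)) = Mul(-2, Rational(-1, 3)) = Rational(2, 3))
Add(Mul(50, Function('M')(Function('x')(-2))), -78) = Add(Mul(50, Mul(-1, Rational(2, 3))), -78) = Add(Mul(50, Rational(-2, 3)), -78) = Add(Rational(-100, 3), -78) = Rational(-334, 3)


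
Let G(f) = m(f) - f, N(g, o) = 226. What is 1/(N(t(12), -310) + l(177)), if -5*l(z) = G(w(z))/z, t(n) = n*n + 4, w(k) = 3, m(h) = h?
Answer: 1/226 ≈ 0.0044248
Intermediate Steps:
t(n) = 4 + n² (t(n) = n² + 4 = 4 + n²)
G(f) = 0 (G(f) = f - f = 0)
l(z) = 0 (l(z) = -0/z = -⅕*0 = 0)
1/(N(t(12), -310) + l(177)) = 1/(226 + 0) = 1/226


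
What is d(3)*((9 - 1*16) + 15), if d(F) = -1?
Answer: -8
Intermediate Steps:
d(3)*((9 - 1*16) + 15) = -((9 - 1*16) + 15) = -((9 - 16) + 15) = -(-7 + 15) = -1*8 = -8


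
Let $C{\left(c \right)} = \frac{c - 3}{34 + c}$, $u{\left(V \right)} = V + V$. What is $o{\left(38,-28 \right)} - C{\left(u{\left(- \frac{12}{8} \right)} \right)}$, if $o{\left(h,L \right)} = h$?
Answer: $\frac{1184}{31} \approx 38.194$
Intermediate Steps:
$u{\left(V \right)} = 2 V$
$C{\left(c \right)} = \frac{-3 + c}{34 + c}$
$o{\left(38,-28 \right)} - C{\left(u{\left(- \frac{12}{8} \right)} \right)} = 38 - \frac{-3 + 2 \left(- \frac{12}{8}\right)}{34 + 2 \left(- \frac{12}{8}\right)} = 38 - \frac{-3 + 2 \left(\left(-12\right) \frac{1}{8}\right)}{34 + 2 \left(\left(-12\right) \frac{1}{8}\right)} = 38 - \frac{-3 + 2 \left(- \frac{3}{2}\right)}{34 + 2 \left(- \frac{3}{2}\right)} = 38 - \frac{-3 - 3}{34 - 3} = 38 - \frac{1}{31} \left(-6\right) = 38 - - \frac{6}{31} = 38 + \frac{6}{31} = \frac{1184}{31}$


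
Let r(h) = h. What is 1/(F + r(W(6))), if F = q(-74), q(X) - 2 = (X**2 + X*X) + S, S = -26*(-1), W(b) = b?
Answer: 1/10986 ≈ 9.1025e-5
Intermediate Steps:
S = 26
q(X) = 28 + 2*X**2 (q(X) = 2 + ((X**2 + X*X) + 26) = 2 + ((X**2 + X**2) + 26) = 2 + (2*X**2 + 26) = 2 + (26 + 2*X**2) = 28 + 2*X**2)
F = 10980 (F = 28 + 2*(-74)**2 = 28 + 2*5476 = 28 + 10952 = 10980)
1/(F + r(W(6))) = 1/(10980 + 6) = 1/10986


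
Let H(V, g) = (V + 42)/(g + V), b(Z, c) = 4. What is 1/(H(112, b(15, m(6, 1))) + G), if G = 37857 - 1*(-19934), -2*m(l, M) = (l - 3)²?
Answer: 58/3351955 ≈ 1.7303e-5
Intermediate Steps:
m(l, M) = -(-3 + l)²/2 (m(l, M) = -(l - 3)²/2 = -(-3 + l)²/2)
H(V, g) = (42 + V)/(V + g)
G = 57791 (G = 37857 + 19934 = 57791)
1/(H(112, b(15, m(6, 1))) + G) = 1/((42 + 112)/(112 + 4) + 57791) = 1/(154/116 + 57791) = 1/((1/116)*154 + 57791) = 1/(77/58 + 57791) = 1/(3351955/58) = 58/3351955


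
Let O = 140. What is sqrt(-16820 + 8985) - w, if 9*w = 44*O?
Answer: -6160/9 + I*sqrt(7835) ≈ -684.44 + 88.516*I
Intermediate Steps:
w = 6160/9 (w = (44*140)/9 = (1/9)*6160 = 6160/9 ≈ 684.44)
sqrt(-16820 + 8985) - w = sqrt(-16820 + 8985) - 1*6160/9 = sqrt(-7835) - 6160/9 = I*sqrt(7835) - 6160/9 = -6160/9 + I*sqrt(7835)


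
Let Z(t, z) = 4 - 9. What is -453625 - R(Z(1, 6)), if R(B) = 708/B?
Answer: -2267417/5 ≈ -4.5348e+5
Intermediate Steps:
Z(t, z) = -5
-453625 - R(Z(1, 6)) = -453625 - 708/(-5) = -453625 - 708*(-1)/5 = -453625 - 1*(-708/5) = -453625 + 708/5 = -2267417/5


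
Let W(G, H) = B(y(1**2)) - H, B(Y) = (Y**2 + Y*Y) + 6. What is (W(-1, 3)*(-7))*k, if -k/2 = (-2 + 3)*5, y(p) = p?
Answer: 350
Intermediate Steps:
k = -10 (k = -2*(-2 + 3)*5 = -2*5 = -10)
B(Y) = 6 + 2*Y**2 (B(Y) = (Y**2 + Y**2) + 6 = 2*Y**2 + 6 = 6 + 2*Y**2)
W(G, H) = 8 - H (W(G, H) = (6 + 2*(1**2)**2) - H = (6 + 2*1**2) - H = (6 + 2*1) - H = (6 + 2) - H = 8 - H)
(W(-1, 3)*(-7))*k = ((8 - 1*3)*(-7))*(-10) = ((8 - 3)*(-7))*(-10) = (5*(-7))*(-10) = -35*(-10) = 350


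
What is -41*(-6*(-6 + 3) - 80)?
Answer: 2542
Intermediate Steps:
-41*(-6*(-6 + 3) - 80) = -41*(-6*(-3) - 80) = -41*(18 - 80) = -41*(-62) = 2542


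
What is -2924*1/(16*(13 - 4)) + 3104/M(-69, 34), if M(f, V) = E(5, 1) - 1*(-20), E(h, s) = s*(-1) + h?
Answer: 3925/36 ≈ 109.03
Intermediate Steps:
E(h, s) = h - s (E(h, s) = -s + h = h - s)
M(f, V) = 24 (M(f, V) = (5 - 1*1) - 1*(-20) = (5 - 1) + 20 = 4 + 20 = 24)
-2924*1/(16*(13 - 4)) + 3104/M(-69, 34) = -2924*1/(16*(13 - 4)) + 3104/24 = -2924/(16*9) + 3104*(1/24) = -2924/144 + 388/3 = -2924*1/144 + 388/3 = -731/36 + 388/3 = 3925/36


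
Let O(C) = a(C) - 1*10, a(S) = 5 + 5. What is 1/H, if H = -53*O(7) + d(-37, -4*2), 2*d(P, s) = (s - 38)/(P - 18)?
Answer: 55/23 ≈ 2.3913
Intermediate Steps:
a(S) = 10
O(C) = 0 (O(C) = 10 - 1*10 = 10 - 10 = 0)
d(P, s) = (-38 + s)/(2*(-18 + P)) (d(P, s) = ((s - 38)/(P - 18))/2 = ((-38 + s)/(-18 + P))/2 = (-38 + s)/(2*(-18 + P)))
H = 23/55 (H = -53*0 + (-38 - 4*2)/(2*(-18 - 37)) = 0 + (½)*(-38 - 8)/(-55) = 0 + (½)*(-1/55)*(-46) = 0 + 23/55 = 23/55 ≈ 0.41818)
1/H = 1/(23/55) = 55/23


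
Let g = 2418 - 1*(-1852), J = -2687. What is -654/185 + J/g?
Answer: -131587/31598 ≈ -4.1644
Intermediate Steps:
g = 4270 (g = 2418 + 1852 = 4270)
-654/185 + J/g = -654/185 - 2687/4270 = -131587/31598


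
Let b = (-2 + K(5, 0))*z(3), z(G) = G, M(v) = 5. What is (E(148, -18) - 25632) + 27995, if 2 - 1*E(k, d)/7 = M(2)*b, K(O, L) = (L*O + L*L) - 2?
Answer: 2797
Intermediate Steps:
K(O, L) = -2 + L² + L*O (K(O, L) = (L*O + L²) - 2 = (L² + L*O) - 2 = -2 + L² + L*O)
b = -12 (b = (-2 + (-2 + 0² + 0*5))*3 = (-2 + (-2 + 0 + 0))*3 = (-2 - 2)*3 = -4*3 = -12)
E(k, d) = 434 (E(k, d) = 14 - 35*(-12) = 14 - 7*(-60) = 14 + 420 = 434)
(E(148, -18) - 25632) + 27995 = (434 - 25632) + 27995 = -25198 + 27995 = 2797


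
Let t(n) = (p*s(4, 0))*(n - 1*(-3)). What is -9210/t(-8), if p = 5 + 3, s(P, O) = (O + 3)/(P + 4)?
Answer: 614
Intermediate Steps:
s(P, O) = (3 + O)/(4 + P)
p = 8
t(n) = 9 + 3*n (t(n) = (8*((3 + 0)/(4 + 4)))*(n - 1*(-3)) = (8*(3/8))*(n + 3) = (8*((1/8)*3))*(3 + n) = (8*(3/8))*(3 + n) = 3*(3 + n) = 9 + 3*n)
-9210/t(-8) = -9210/(9 + 3*(-8)) = -9210/(9 - 24) = -9210/(-15) = -9210*(-1/15) = 614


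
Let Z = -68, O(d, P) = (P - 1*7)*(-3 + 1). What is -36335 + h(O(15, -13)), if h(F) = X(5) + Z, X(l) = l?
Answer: -36398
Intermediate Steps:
O(d, P) = 14 - 2*P (O(d, P) = (P - 7)*(-2) = (-7 + P)*(-2) = 14 - 2*P)
h(F) = -63 (h(F) = 5 - 68 = -63)
-36335 + h(O(15, -13)) = -36335 - 63 = -36398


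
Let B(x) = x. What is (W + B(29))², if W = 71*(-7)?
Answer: 219024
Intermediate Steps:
W = -497
(W + B(29))² = (-497 + 29)² = (-468)² = 219024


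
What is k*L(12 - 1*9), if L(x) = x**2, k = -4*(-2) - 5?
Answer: 27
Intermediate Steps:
k = 3 (k = 8 - 5 = 3)
k*L(12 - 1*9) = 3*(12 - 1*9)**2 = 3*(12 - 9)**2 = 3*3**2 = 3*9 = 27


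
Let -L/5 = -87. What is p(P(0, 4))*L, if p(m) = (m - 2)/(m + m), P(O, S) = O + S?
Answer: 435/4 ≈ 108.75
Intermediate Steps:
L = 435 (L = -5*(-87) = 435)
p(m) = (-2 + m)/(2*m) (p(m) = (-2 + m)/((2*m)) = (-2 + m)*(1/(2*m)) = (-2 + m)/(2*m))
p(P(0, 4))*L = ((-2 + (0 + 4))/(2*(0 + 4)))*435 = ((½)*(-2 + 4)/4)*435 = ((½)*(¼)*2)*435 = (¼)*435 = 435/4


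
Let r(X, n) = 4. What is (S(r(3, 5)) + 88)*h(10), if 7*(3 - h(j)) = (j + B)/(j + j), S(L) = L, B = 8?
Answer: 9246/35 ≈ 264.17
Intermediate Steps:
h(j) = 3 - (8 + j)/(14*j) (h(j) = 3 - (j + 8)/(7*(j + j)) = 3 - (8 + j)/(7*(2*j)) = 3 - (8 + j)*1/(2*j)/7 = 3 - (8 + j)/(14*j))
(S(r(3, 5)) + 88)*h(10) = (4 + 88)*((1/14)*(-8 + 41*10)/10) = 92*((1/14)*(⅒)*(-8 + 410)) = 92*((1/14)*(⅒)*402) = 92*(201/70) = 9246/35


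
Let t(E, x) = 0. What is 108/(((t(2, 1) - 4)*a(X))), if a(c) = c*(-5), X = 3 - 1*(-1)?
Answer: 27/20 ≈ 1.3500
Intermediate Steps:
X = 4 (X = 3 + 1 = 4)
a(c) = -5*c
108/(((t(2, 1) - 4)*a(X))) = 108/(((0 - 4)*(-5*4))) = 108/((-4*(-20))) = 108/80 = 108*(1/80) = 27/20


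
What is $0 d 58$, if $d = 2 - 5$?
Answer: $0$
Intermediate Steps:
$d = -3$ ($d = 2 - 5 = -3$)
$0 d 58 = 0 \left(-3\right) 58 = 0 \cdot 58 = 0$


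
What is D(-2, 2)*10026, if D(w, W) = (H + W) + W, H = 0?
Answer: 40104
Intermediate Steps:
D(w, W) = 2*W (D(w, W) = (0 + W) + W = W + W = 2*W)
D(-2, 2)*10026 = (2*2)*10026 = 4*10026 = 40104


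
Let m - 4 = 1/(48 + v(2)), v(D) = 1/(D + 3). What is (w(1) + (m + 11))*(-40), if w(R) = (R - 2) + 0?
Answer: -135160/241 ≈ -560.83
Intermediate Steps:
v(D) = 1/(3 + D)
w(R) = -2 + R (w(R) = (-2 + R) + 0 = -2 + R)
m = 969/241 (m = 4 + 1/(48 + 1/(3 + 2)) = 4 + 1/(48 + 1/5) = 4 + 1/(241/5) = 4 + 5/241 = 969/241 ≈ 4.0207)
(w(1) + (m + 11))*(-40) = ((-2 + 1) + (969/241 + 11))*(-40) = (-1 + 3620/241)*(-40) = (3379/241)*(-40) = -135160/241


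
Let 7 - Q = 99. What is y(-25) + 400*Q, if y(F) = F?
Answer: -36825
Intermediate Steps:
Q = -92 (Q = 7 - 1*99 = 7 - 99 = -92)
y(-25) + 400*Q = -25 + 400*(-92) = -25 - 36800 = -36825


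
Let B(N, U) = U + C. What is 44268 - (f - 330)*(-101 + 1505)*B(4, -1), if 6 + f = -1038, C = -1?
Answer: -3813924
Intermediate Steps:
f = -1044 (f = -6 - 1038 = -1044)
B(N, U) = -1 + U (B(N, U) = U - 1 = -1 + U)
44268 - (f - 330)*(-101 + 1505)*B(4, -1) = 44268 - (-1044 - 330)*(-101 + 1505)*(-1 - 1) = 44268 - (-1374*1404)*(-2) = 44268 - (-1929096)*(-2) = 44268 - 1*3858192 = 44268 - 3858192 = -3813924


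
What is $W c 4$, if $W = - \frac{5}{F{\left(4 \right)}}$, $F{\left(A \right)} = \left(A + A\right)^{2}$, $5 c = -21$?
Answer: $\frac{21}{16} \approx 1.3125$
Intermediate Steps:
$c = - \frac{21}{5}$ ($c = \frac{1}{5} \left(-21\right) = - \frac{21}{5} \approx -4.2$)
$F{\left(A \right)} = 4 A^{2}$ ($F{\left(A \right)} = \left(2 A\right)^{2} = 4 A^{2}$)
$W = - \frac{5}{64}$ ($W = - \frac{5}{4 \cdot 4^{2}} = - \frac{5}{4 \cdot 16} = - \frac{5}{64} \approx -0.078125$)
$W c 4 = \left(- \frac{5}{64}\right) \left(- \frac{21}{5}\right) 4 = \frac{21}{64} \cdot 4 = \frac{21}{16}$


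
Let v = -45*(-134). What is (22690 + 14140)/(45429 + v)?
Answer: 36830/51459 ≈ 0.71572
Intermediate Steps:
v = 6030
(22690 + 14140)/(45429 + v) = (22690 + 14140)/(45429 + 6030) = 36830/51459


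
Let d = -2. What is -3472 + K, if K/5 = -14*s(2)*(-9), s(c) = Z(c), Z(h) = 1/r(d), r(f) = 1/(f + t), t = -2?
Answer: -5992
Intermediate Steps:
r(f) = 1/(-2 + f) (r(f) = 1/(f - 2) = 1/(-2 + f))
Z(h) = -4 (Z(h) = 1/(1/(-2 - 2)) = 1/(1/(-4)) = 1/(-1/4) = -4)
s(c) = -4
K = -2520 (K = 5*(-14*(-4)*(-9)) = 5*(56*(-9)) = 5*(-504) = -2520)
-3472 + K = -3472 - 2520 = -5992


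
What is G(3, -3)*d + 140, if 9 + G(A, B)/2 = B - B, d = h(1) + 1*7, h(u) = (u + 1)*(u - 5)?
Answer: 158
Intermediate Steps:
h(u) = (1 + u)*(-5 + u)
d = -1 (d = (-5 + 1**2 - 4*1) + 1*7 = (-5 + 1 - 4) + 7 = -8 + 7 = -1)
G(A, B) = -18 (G(A, B) = -18 + 2*(B - B) = -18 + 2*0 = -18 + 0 = -18)
G(3, -3)*d + 140 = -18*(-1) + 140 = 18 + 140 = 158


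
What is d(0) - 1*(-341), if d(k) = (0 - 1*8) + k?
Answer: 333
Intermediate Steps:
d(k) = -8 + k (d(k) = (0 - 8) + k = -8 + k)
d(0) - 1*(-341) = (-8 + 0) - 1*(-341) = -8 + 341 = 333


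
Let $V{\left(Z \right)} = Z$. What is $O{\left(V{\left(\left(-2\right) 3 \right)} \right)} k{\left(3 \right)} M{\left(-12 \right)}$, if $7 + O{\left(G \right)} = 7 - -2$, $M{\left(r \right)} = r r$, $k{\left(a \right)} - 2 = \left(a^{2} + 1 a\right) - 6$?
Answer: $2304$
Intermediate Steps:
$k{\left(a \right)} = -4 + a + a^{2}$ ($k{\left(a \right)} = 2 - \left(6 - a - a^{2}\right) = 2 + \left(-6 + a + a^{2}\right) = -4 + a + a^{2}$)
$M{\left(r \right)} = r^{2}$
$O{\left(G \right)} = 2$ ($O{\left(G \right)} = -7 + \left(7 - -2\right) = -7 + \left(7 + 2\right) = -7 + 9 = 2$)
$O{\left(V{\left(\left(-2\right) 3 \right)} \right)} k{\left(3 \right)} M{\left(-12 \right)} = 2 \left(-4 + 3 + 3^{2}\right) \left(-12\right)^{2} = 2 \left(-4 + 3 + 9\right) 144 = 2 \cdot 8 \cdot 144 = 16 \cdot 144 = 2304$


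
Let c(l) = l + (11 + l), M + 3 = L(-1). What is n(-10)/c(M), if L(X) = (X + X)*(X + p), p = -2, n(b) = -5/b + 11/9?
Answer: 31/306 ≈ 0.10131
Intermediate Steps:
n(b) = 11/9 - 5/b (n(b) = -5/b + 11*(⅑) = -5/b + 11/9 = 11/9 - 5/b)
L(X) = 2*X*(-2 + X) (L(X) = (X + X)*(X - 2) = (2*X)*(-2 + X) = 2*X*(-2 + X))
M = 3 (M = -3 + 2*(-1)*(-2 - 1) = -3 + 2*(-1)*(-3) = -3 + 6 = 3)
c(l) = 11 + 2*l
n(-10)/c(M) = (11/9 - 5/(-10))/(11 + 2*3) = (11/9 - 5*(-⅒))/(11 + 6) = (11/9 + ½)/17 = (31/18)*(1/17) = 31/306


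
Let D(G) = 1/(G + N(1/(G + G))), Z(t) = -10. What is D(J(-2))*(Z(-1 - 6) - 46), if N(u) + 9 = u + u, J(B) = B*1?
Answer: 112/23 ≈ 4.8696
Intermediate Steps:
J(B) = B
N(u) = -9 + 2*u (N(u) = -9 + (u + u) = -9 + 2*u)
D(G) = 1/(-9 + G + 1/G) (D(G) = 1/(G + (-9 + 2/(G + G))) = 1/(G + (-9 + 2/((2*G)))) = 1/(G + (-9 + 2*(1/(2*G)))) = 1/(G + (-9 + 1/G)) = 1/(-9 + G + 1/G))
D(J(-2))*(Z(-1 - 6) - 46) = (-2/(1 - 2*(-9 - 2)))*(-10 - 46) = -2/(1 - 2*(-11))*(-56) = -2/(1 + 22)*(-56) = -2/23*(-56) = 112/23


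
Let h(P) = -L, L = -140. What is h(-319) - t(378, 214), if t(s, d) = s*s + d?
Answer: -142958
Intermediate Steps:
h(P) = 140 (h(P) = -1*(-140) = 140)
t(s, d) = d + s**2 (t(s, d) = s**2 + d = d + s**2)
h(-319) - t(378, 214) = 140 - (214 + 378**2) = 140 - (214 + 142884) = 140 - 1*143098 = 140 - 143098 = -142958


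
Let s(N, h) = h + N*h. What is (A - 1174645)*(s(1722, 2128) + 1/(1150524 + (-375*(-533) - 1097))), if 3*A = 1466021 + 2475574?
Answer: 344379823350837290/674651 ≈ 5.1046e+11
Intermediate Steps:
A = 1313865 (A = (1466021 + 2475574)/3 = (⅓)*3941595 = 1313865)
(A - 1174645)*(s(1722, 2128) + 1/(1150524 + (-375*(-533) - 1097))) = (1313865 - 1174645)*(2128*(1 + 1722) + 1/(1150524 + (-375*(-533) - 1097))) = 139220*(2128*1723 + 1/(1150524 + (199875 - 1097))) = 139220*(3666544 + 1/(1150524 + 198778)) = 139220*(3666544 + 1/1349302) = 139220*(4947275152289/1349302) = 344379823350837290/674651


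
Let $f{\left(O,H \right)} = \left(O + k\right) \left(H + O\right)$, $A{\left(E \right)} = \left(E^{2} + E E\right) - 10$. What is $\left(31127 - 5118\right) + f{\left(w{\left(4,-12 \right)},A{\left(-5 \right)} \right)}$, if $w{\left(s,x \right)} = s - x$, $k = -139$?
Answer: $19121$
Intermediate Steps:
$A{\left(E \right)} = -10 + 2 E^{2}$ ($A{\left(E \right)} = \left(E^{2} + E^{2}\right) - 10 = 2 E^{2} - 10 = -10 + 2 E^{2}$)
$f{\left(O,H \right)} = \left(-139 + O\right) \left(H + O\right)$ ($f{\left(O,H \right)} = \left(O - 139\right) \left(H + O\right) = \left(-139 + O\right) \left(H + O\right)$)
$\left(31127 - 5118\right) + f{\left(w{\left(4,-12 \right)},A{\left(-5 \right)} \right)} = \left(31127 - 5118\right) + \left(\left(4 - -12\right)^{2} - 139 \left(-10 + 2 \left(-5\right)^{2}\right) - 139 \left(4 - -12\right) + \left(-10 + 2 \left(-5\right)^{2}\right) \left(4 - -12\right)\right) = 26009 + \left(\left(4 + 12\right)^{2} - 139 \left(-10 + 2 \cdot 25\right) - 139 \left(4 + 12\right) + \left(-10 + 2 \cdot 25\right) \left(4 + 12\right)\right) = 26009 + \left(16^{2} - 139 \left(-10 + 50\right) - 2224 + \left(-10 + 50\right) 16\right) = 26009 + \left(256 - 5560 - 2224 + 40 \cdot 16\right) = 26009 + \left(256 - 5560 - 2224 + 640\right) = 26009 - 6888 = 19121$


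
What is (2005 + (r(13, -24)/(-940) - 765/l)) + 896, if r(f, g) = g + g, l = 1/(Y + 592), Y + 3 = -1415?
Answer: 149175897/235 ≈ 6.3479e+5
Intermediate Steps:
Y = -1418 (Y = -3 - 1415 = -1418)
l = -1/826 (l = 1/(-1418 + 592) = 1/(-826) = -1/826 ≈ -0.0012107)
r(f, g) = 2*g
(2005 + (r(13, -24)/(-940) - 765/l)) + 896 = (2005 + ((2*(-24))/(-940) - 765/(-1/826))) + 896 = (2005 + (-48*(-1/940) - 765*(-826))) + 896 = (2005 + (12/235 + 631890)) + 896 = (2005 + 148494162/235) + 896 = 148965337/235 + 896 = 149175897/235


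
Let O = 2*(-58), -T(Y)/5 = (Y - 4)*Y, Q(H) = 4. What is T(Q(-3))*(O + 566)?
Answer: 0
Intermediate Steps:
T(Y) = -5*Y*(-4 + Y) (T(Y) = -5*(Y - 4)*Y = -5*(-4 + Y)*Y = -5*Y*(-4 + Y))
O = -116
T(Q(-3))*(O + 566) = (5*4*(4 - 1*4))*(-116 + 566) = (5*4*(4 - 4))*450 = (5*4*0)*450 = 0*450 = 0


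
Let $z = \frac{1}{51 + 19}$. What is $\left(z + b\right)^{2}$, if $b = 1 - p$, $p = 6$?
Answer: $\frac{121801}{4900} \approx 24.857$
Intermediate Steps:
$z = \frac{1}{70} \approx 0.014286$
$b = -5$ ($b = 1 - 6 = -5$)
$\left(z + b\right)^{2} = \left(\frac{1}{70} - 5\right)^{2} = \left(- \frac{349}{70}\right)^{2} = \frac{121801}{4900}$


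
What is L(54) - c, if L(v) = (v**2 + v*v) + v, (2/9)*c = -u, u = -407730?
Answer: -1828899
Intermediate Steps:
c = 1834785 (c = 9*(-1*(-407730))/2 = (9/2)*407730 = 1834785)
L(v) = v + 2*v**2 (L(v) = (v**2 + v**2) + v = 2*v**2 + v = v + 2*v**2)
L(54) - c = 54*(1 + 2*54) - 1*1834785 = 54*(1 + 108) - 1834785 = 54*109 - 1834785 = 5886 - 1834785 = -1828899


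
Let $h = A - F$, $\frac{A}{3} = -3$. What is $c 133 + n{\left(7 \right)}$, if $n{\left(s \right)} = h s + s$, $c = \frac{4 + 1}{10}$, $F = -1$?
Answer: $\frac{35}{2} \approx 17.5$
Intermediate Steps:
$c = \frac{1}{2}$ ($c = \frac{1}{10} \cdot 5 = \frac{1}{2} \approx 0.5$)
$A = -9$ ($A = 3 \left(-3\right) = -9$)
$h = -8$ ($h = -9 - -1 = -9 + 1 = -8$)
$n{\left(s \right)} = - 7 s$ ($n{\left(s \right)} = - 8 s + s = - 7 s$)
$c 133 + n{\left(7 \right)} = \frac{1}{2} \cdot 133 - 49 = \frac{133}{2} - 49 = \frac{35}{2}$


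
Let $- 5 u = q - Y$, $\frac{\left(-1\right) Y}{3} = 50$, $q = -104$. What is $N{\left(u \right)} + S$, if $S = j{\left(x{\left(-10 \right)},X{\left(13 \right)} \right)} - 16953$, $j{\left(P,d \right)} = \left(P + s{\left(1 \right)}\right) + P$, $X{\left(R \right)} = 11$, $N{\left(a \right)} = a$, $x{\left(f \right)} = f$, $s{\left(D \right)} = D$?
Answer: $- \frac{84906}{5} \approx -16981.0$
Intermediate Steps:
$Y = -150$ ($Y = \left(-3\right) 50 = -150$)
$u = - \frac{46}{5}$ ($u = - \frac{-104 - -150}{5} = - \frac{-104 + 150}{5} = \left(- \frac{1}{5}\right) 46 = - \frac{46}{5} \approx -9.2$)
$j{\left(P,d \right)} = 1 + 2 P$ ($j{\left(P,d \right)} = \left(P + 1\right) + P = \left(1 + P\right) + P = 1 + 2 P$)
$S = -16972$ ($S = \left(1 + 2 \left(-10\right)\right) - 16953 = \left(1 - 20\right) - 16953 = -19 - 16953 = -16972$)
$N{\left(u \right)} + S = - \frac{46}{5} - 16972 = - \frac{84906}{5}$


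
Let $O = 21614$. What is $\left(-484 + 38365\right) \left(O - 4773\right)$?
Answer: $637953921$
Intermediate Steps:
$\left(-484 + 38365\right) \left(O - 4773\right) = \left(-484 + 38365\right) \left(21614 - 4773\right) = 37881 \cdot 16841 = 637953921$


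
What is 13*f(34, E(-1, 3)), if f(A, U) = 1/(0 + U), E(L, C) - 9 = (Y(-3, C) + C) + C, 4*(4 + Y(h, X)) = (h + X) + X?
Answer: 52/47 ≈ 1.1064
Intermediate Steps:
Y(h, X) = -4 + X/2 + h/4 (Y(h, X) = -4 + ((h + X) + X)/4 = -4 + ((X + h) + X)/4 = -4 + (h + 2*X)/4 = -4 + (X/2 + h/4) = -4 + X/2 + h/4)
E(L, C) = 17/4 + 5*C/2 (E(L, C) = 9 + (((-4 + C/2 + (1/4)*(-3)) + C) + C) = 9 + (((-4 + C/2 - 3/4) + C) + C) = 9 + (((-19/4 + C/2) + C) + C) = 9 + ((-19/4 + 3*C/2) + C) = 9 + (-19/4 + 5*C/2) = 17/4 + 5*C/2)
f(A, U) = 1/U
13*f(34, E(-1, 3)) = 13/(17/4 + (5/2)*3) = 13/(17/4 + 15/2) = 13/(47/4) = 13*(4/47) = 52/47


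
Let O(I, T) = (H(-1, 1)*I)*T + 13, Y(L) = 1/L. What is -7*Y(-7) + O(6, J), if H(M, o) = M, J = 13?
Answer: -64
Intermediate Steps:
O(I, T) = 13 - I*T (O(I, T) = (-I)*T + 13 = -I*T + 13 = 13 - I*T)
-7*Y(-7) + O(6, J) = -7/(-7) + (13 - 1*6*13) = -7*(-⅐) + (13 - 78) = 1 - 65 = -64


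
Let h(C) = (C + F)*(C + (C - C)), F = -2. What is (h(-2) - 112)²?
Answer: 10816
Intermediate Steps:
h(C) = C*(-2 + C) (h(C) = (C - 2)*(C + (C - C)) = (-2 + C)*(C + 0) = (-2 + C)*C = C*(-2 + C))
(h(-2) - 112)² = (-2*(-2 - 2) - 112)² = (-2*(-4) - 112)² = (8 - 112)² = (-104)² = 10816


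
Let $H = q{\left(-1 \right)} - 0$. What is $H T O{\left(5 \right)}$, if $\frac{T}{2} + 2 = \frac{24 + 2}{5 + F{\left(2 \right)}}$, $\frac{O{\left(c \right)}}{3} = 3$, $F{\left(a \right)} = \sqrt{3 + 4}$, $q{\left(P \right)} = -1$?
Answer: $-94 + 26 \sqrt{7} \approx -25.21$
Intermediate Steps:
$F{\left(a \right)} = \sqrt{7}$
$O{\left(c \right)} = 9$ ($O{\left(c \right)} = 3 \cdot 3 = 9$)
$T = -4 + \frac{52}{5 + \sqrt{7}}$ ($T = -4 + 2 \frac{24 + 2}{5 + \sqrt{7}} = -4 + 2 \frac{26}{5 + \sqrt{7}} = -4 + \frac{52}{5 + \sqrt{7}} \approx 2.8012$)
$H = -1$ ($H = -1 - 0 = -1 + 0 = -1$)
$H T O{\left(5 \right)} = - (\frac{94}{9} - \frac{26 \sqrt{7}}{9}) 9 = \left(- \frac{94}{9} + \frac{26 \sqrt{7}}{9}\right) 9 = -94 + 26 \sqrt{7}$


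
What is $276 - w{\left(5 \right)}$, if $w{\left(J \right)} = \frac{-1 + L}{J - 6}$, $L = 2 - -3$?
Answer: $280$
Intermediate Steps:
$L = 5$ ($L = 2 + 3 = 5$)
$w{\left(J \right)} = \frac{4}{-6 + J}$ ($w{\left(J \right)} = \frac{-1 + 5}{J - 6} = \frac{4}{-6 + J}$)
$276 - w{\left(5 \right)} = 276 - \frac{4}{-6 + 5} = 276 - \frac{4}{-1} = 276 - 4 \left(-1\right) = 276 - -4 = 276 + 4 = 280$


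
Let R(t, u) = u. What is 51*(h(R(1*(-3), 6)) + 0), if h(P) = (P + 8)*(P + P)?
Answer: 8568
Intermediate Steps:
h(P) = 2*P*(8 + P) (h(P) = (8 + P)*(2*P) = 2*P*(8 + P))
51*(h(R(1*(-3), 6)) + 0) = 51*(2*6*(8 + 6) + 0) = 51*(2*6*14 + 0) = 51*(168 + 0) = 51*168 = 8568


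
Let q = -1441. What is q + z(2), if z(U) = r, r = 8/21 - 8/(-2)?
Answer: -30169/21 ≈ -1436.6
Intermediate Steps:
r = 92/21 (r = 8*(1/21) - 8*(-½) = 8/21 + 4 = 92/21 ≈ 4.3810)
z(U) = 92/21
q + z(2) = -1441 + 92/21 = -30169/21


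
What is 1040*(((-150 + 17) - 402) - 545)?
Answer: -1123200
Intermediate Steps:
1040*(((-150 + 17) - 402) - 545) = 1040*((-133 - 402) - 545) = 1040*(-535 - 545) = 1040*(-1080) = -1123200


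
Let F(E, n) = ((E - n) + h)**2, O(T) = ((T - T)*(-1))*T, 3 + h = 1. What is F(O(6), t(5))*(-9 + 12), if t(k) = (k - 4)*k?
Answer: 147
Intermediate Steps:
h = -2 (h = -3 + 1 = -2)
t(k) = k*(-4 + k) (t(k) = (-4 + k)*k = k*(-4 + k))
O(T) = 0 (O(T) = (0*(-1))*T = 0*T = 0)
F(E, n) = (-2 + E - n)**2 (F(E, n) = ((E - n) - 2)**2 = (-2 + E - n)**2)
F(O(6), t(5))*(-9 + 12) = (2 + 5*(-4 + 5) - 1*0)**2*(-9 + 12) = (2 + 5*1 + 0)**2*3 = (2 + 5 + 0)**2*3 = 7**2*3 = 49*3 = 147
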